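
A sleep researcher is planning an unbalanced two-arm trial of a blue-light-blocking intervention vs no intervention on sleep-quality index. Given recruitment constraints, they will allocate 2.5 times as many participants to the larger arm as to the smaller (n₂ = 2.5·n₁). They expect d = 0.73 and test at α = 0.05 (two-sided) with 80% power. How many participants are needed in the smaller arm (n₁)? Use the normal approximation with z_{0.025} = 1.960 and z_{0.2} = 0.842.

With allocation ratio k = n₂/n₁ = 2.5, Var(x̄₁−x̄₂) = σ²(1/n₁ + 1/(k·n₁)) = σ²·(k+1)/(k·n₁).
So n₁ = (1 + 1/k)·((z_{α/2} + z_β)/d)² = 1.400 × (2.802/0.73)².
n₁ = 1.400 × 14.73 = 20.6.
Round up: n₁ = 21, giving n₂ = ⌈2.5 × 21⌉ = ⌈52.5⌉ = 53.

n₁ = 21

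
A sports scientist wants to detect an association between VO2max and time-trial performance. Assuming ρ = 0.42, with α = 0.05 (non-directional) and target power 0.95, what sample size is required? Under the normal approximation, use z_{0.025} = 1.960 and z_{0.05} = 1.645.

n = 68

Fisher's z: C = ½·ln((1+r)/(1−r)) = ½·ln(2.4483) = 0.4477.
n = ((z_{α/2} + z_β)/C)² + 3.
(1.960 + 1.645) / 0.4477 = 3.605 / 0.4477 = 8.052.
n = 8.052² + 3 = 64.84 + 3 = 67.8.
Round up.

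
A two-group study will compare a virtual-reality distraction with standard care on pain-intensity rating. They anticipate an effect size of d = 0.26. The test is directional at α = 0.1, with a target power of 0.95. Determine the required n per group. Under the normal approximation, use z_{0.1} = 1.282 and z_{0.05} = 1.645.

For two independent groups with equal n: n = 2·((z_{α} + z_β) / d)².
z_{α} + z_β = 1.282 + 1.645 = 2.927.
n = 2 × (2.927 / 0.26)² = 2 × 11.258² = 2 × 126.74 = 253.5.
Round up to the next whole participant.

n = 254 per group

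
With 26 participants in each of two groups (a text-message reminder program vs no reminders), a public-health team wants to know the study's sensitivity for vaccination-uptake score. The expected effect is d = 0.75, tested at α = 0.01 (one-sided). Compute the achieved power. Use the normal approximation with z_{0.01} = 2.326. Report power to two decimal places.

power ≈ 0.65

For two equal groups, power = Φ(d·√(n/2) − z_{α}).
d·√(n/2) = 0.75 × √(26/2) = 0.75 × 3.606 = 2.704.
z_β = 2.704 − 2.326 = 0.378.
Power = Φ(0.378) = 0.647.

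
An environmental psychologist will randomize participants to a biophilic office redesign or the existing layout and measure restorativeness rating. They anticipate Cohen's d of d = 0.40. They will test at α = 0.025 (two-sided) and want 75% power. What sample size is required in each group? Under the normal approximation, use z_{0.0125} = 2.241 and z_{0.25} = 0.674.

n = 107 per group

For two independent groups with equal n: n = 2·((z_{α/2} + z_β) / d)².
z_{α/2} + z_β = 2.241 + 0.674 = 2.915.
n = 2 × (2.915 / 0.40)² = 2 × 7.287² = 2 × 53.11 = 106.2.
Round up to the next whole participant.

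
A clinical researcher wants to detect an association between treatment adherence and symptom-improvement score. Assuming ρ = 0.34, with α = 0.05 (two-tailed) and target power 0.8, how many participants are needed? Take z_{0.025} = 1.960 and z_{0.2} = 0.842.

Fisher's z: C = ½·ln((1+r)/(1−r)) = ½·ln(2.0303) = 0.3541.
n = ((z_{α/2} + z_β)/C)² + 3.
(1.960 + 0.842) / 0.3541 = 2.802 / 0.3541 = 7.913.
n = 7.913² + 3 = 62.62 + 3 = 65.6.
Round up.

n = 66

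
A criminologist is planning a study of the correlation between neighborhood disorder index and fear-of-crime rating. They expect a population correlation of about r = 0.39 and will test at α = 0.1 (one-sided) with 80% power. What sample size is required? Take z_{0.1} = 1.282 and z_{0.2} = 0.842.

n = 30

Fisher's z: C = ½·ln((1+r)/(1−r)) = ½·ln(2.2787) = 0.4118.
n = ((z_{α} + z_β)/C)² + 3.
(1.282 + 0.842) / 0.4118 = 2.124 / 0.4118 = 5.158.
n = 5.158² + 3 = 26.60 + 3 = 29.6.
Round up.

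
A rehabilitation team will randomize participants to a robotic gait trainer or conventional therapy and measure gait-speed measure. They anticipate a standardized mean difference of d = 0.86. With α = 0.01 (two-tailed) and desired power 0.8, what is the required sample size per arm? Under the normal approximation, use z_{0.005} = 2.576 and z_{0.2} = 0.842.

For two independent groups with equal n: n = 2·((z_{α/2} + z_β) / d)².
z_{α/2} + z_β = 2.576 + 0.842 = 3.418.
n = 2 × (3.418 / 0.86)² = 2 × 3.974² = 2 × 15.80 = 31.6.
Round up to the next whole participant.

n = 32 per group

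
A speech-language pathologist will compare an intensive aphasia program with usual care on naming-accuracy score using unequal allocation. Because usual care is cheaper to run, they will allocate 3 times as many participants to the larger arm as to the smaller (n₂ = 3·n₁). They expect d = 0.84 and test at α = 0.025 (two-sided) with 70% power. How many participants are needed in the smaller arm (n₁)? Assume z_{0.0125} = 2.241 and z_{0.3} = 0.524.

With allocation ratio k = n₂/n₁ = 3, Var(x̄₁−x̄₂) = σ²(1/n₁ + 1/(k·n₁)) = σ²·(k+1)/(k·n₁).
So n₁ = (1 + 1/k)·((z_{α/2} + z_β)/d)² = 1.333 × (2.765/0.84)².
n₁ = 1.333 × 10.84 = 14.4.
Round up: n₁ = 15, giving n₂ = 3 × 15 = 45.

n₁ = 15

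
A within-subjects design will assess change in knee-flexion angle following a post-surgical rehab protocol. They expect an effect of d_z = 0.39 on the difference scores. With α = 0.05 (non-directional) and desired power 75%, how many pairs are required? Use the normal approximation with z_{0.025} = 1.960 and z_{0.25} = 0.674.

For a paired (one-sample on differences) test: n = ((z_{α/2} + z_β) / d)².
z_{α/2} + z_β = 1.960 + 0.674 = 2.634.
n = (2.634 / 0.39)² = 6.754² = 45.61.
Round up.

n = 46 pairs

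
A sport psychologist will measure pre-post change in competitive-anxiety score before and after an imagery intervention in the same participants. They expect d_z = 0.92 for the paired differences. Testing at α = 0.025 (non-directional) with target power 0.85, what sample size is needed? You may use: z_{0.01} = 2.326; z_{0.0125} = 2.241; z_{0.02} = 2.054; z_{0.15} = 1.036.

n = 13 pairs

For a paired (one-sample on differences) test: n = ((z_{α/2} + z_β) / d)².
z_{α/2} + z_β = 2.241 + 1.036 = 3.277.
n = (3.277 / 0.92)² = 3.562² = 12.69.
Round up.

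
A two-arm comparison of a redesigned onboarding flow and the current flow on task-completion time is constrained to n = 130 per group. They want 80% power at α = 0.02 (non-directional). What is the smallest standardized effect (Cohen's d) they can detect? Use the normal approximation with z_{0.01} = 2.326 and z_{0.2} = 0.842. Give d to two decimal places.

For two independent groups of n = 130 each: d_min = (z_{α/2} + z_β)·√(2/n).
z-sum = 2.326 + 0.842 = 3.168.
d_min = 3.168 × √(2/130) = 3.168 × 0.1240 = 0.393.

d_min ≈ 0.39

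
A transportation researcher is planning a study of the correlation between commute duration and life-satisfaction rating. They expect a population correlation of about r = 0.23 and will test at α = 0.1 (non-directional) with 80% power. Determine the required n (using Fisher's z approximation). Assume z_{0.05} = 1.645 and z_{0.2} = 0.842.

n = 116

Fisher's z: C = ½·ln((1+r)/(1−r)) = ½·ln(1.5974) = 0.2342.
n = ((z_{α/2} + z_β)/C)² + 3.
(1.645 + 0.842) / 0.2342 = 2.487 / 0.2342 = 10.619.
n = 10.619² + 3 = 112.77 + 3 = 115.8.
Round up.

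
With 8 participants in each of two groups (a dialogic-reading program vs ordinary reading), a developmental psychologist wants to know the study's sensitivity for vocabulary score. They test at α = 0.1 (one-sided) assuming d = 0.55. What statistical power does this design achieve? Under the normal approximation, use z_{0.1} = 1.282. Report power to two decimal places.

For two equal groups, power = Φ(d·√(n/2) − z_{α}).
d·√(n/2) = 0.55 × √(8/2) = 0.55 × 2.000 = 1.100.
z_β = 1.100 − 1.282 = -0.182.
Power = Φ(-0.182) = 0.428.

power ≈ 0.43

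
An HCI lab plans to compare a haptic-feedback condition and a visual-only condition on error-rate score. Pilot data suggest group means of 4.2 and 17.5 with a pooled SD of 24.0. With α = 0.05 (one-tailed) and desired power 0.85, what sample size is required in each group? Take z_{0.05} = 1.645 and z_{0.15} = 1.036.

n = 47 per group

Cohen's d = |M₁ − M₂| / SD_pooled = |4.2 − 17.5| / 24.0 = 13.3 / 24.0 = 0.554.
For two independent groups with equal n: n = 2·((z_{α} + z_β) / d)².
z_{α} + z_β = 1.645 + 1.036 = 2.681.
n = 2 × (2.681 / 0.554)² = 2 × 4.839² = 2 × 23.42 = 46.8.
Round up to the next whole participant.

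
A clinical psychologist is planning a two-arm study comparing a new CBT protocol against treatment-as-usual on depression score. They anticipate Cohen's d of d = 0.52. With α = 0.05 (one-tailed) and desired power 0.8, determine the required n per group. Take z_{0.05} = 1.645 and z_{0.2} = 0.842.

For two independent groups with equal n: n = 2·((z_{α} + z_β) / d)².
z_{α} + z_β = 1.645 + 0.842 = 2.487.
n = 2 × (2.487 / 0.52)² = 2 × 4.783² = 2 × 22.87 = 45.7.
Round up to the next whole participant.

n = 46 per group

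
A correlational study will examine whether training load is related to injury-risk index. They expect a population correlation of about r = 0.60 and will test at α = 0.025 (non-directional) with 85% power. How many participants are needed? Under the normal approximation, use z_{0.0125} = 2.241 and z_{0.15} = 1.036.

n = 26

Fisher's z: C = ½·ln((1+r)/(1−r)) = ½·ln(4.0000) = 0.6931.
n = ((z_{α/2} + z_β)/C)² + 3.
(2.241 + 1.036) / 0.6931 = 3.277 / 0.6931 = 4.728.
n = 4.728² + 3 = 22.35 + 3 = 25.4.
Round up.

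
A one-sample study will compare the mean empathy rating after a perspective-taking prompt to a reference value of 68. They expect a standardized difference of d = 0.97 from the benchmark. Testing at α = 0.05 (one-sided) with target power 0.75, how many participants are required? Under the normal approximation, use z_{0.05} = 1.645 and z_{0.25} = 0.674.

For a one-sample test: n = ((z_{α} + z_β) / d)².
z_{α} + z_β = 1.645 + 0.674 = 2.319.
n = (2.319 / 0.97)² = 2.391² = 5.72.
Round up.

n = 6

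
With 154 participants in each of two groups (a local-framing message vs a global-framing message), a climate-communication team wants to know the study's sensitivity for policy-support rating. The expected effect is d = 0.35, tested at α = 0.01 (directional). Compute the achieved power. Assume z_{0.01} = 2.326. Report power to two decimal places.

For two equal groups, power = Φ(d·√(n/2) − z_{α}).
d·√(n/2) = 0.35 × √(154/2) = 0.35 × 8.775 = 3.071.
z_β = 3.071 − 2.326 = 0.745.
Power = Φ(0.745) = 0.772.

power ≈ 0.77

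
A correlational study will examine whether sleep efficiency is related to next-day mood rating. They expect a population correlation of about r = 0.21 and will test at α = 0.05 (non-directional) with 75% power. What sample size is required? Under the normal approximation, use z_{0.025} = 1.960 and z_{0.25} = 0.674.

n = 156

Fisher's z: C = ½·ln((1+r)/(1−r)) = ½·ln(1.5316) = 0.2132.
n = ((z_{α/2} + z_β)/C)² + 3.
(1.960 + 0.674) / 0.2132 = 2.634 / 0.2132 = 12.355.
n = 12.355² + 3 = 152.64 + 3 = 155.6.
Round up.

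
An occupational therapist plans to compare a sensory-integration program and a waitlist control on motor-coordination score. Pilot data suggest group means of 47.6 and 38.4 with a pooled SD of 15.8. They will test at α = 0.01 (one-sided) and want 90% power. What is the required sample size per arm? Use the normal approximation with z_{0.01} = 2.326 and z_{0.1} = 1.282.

n = 77 per group

Cohen's d = |M₁ − M₂| / SD_pooled = |47.6 − 38.4| / 15.8 = 9.2 / 15.8 = 0.582.
For two independent groups with equal n: n = 2·((z_{α} + z_β) / d)².
z_{α} + z_β = 2.326 + 1.282 = 3.608.
n = 2 × (3.608 / 0.582)² = 2 × 6.199² = 2 × 38.43 = 76.9.
Round up to the next whole participant.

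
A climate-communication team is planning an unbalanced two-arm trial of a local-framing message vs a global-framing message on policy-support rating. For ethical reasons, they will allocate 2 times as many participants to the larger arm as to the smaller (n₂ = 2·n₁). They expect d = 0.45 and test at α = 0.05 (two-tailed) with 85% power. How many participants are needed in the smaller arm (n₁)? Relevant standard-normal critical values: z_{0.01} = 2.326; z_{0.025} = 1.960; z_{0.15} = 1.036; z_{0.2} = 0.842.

n₁ = 67

With allocation ratio k = n₂/n₁ = 2, Var(x̄₁−x̄₂) = σ²(1/n₁ + 1/(k·n₁)) = σ²·(k+1)/(k·n₁).
So n₁ = (1 + 1/k)·((z_{α/2} + z_β)/d)² = 1.500 × (2.996/0.45)².
n₁ = 1.500 × 44.33 = 66.5.
Round up: n₁ = 67, giving n₂ = 2 × 67 = 134.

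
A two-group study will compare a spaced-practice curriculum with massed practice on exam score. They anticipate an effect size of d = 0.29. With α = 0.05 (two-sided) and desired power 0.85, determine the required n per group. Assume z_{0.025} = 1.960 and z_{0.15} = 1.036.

n = 214 per group

For two independent groups with equal n: n = 2·((z_{α/2} + z_β) / d)².
z_{α/2} + z_β = 1.960 + 1.036 = 2.996.
n = 2 × (2.996 / 0.29)² = 2 × 10.331² = 2 × 106.73 = 213.5.
Round up to the next whole participant.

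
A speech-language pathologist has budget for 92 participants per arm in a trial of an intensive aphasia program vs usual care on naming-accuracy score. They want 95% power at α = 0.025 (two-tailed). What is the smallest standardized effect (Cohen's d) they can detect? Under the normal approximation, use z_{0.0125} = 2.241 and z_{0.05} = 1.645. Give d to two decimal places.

d_min ≈ 0.57

For two independent groups of n = 92 each: d_min = (z_{α/2} + z_β)·√(2/n).
z-sum = 2.241 + 1.645 = 3.886.
d_min = 3.886 × √(2/92) = 3.886 × 0.1474 = 0.573.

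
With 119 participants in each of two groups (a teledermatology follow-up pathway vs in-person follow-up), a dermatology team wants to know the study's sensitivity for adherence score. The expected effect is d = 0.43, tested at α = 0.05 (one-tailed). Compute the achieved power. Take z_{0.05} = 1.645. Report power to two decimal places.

power ≈ 0.95

For two equal groups, power = Φ(d·√(n/2) − z_{α}).
d·√(n/2) = 0.43 × √(119/2) = 0.43 × 7.714 = 3.317.
z_β = 3.317 − 1.645 = 1.672.
Power = Φ(1.672) = 0.953.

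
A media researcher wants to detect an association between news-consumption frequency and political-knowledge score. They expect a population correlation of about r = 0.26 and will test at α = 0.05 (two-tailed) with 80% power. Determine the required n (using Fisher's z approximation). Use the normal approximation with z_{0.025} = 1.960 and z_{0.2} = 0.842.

Fisher's z: C = ½·ln((1+r)/(1−r)) = ½·ln(1.7027) = 0.2661.
n = ((z_{α/2} + z_β)/C)² + 3.
(1.960 + 0.842) / 0.2661 = 2.802 / 0.2661 = 10.530.
n = 10.530² + 3 = 110.88 + 3 = 113.9.
Round up.

n = 114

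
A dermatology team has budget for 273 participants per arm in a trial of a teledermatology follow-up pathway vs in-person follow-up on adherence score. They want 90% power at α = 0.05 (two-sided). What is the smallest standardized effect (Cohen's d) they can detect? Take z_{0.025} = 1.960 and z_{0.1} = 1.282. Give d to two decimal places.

d_min ≈ 0.28

For two independent groups of n = 273 each: d_min = (z_{α/2} + z_β)·√(2/n).
z-sum = 1.960 + 1.282 = 3.242.
d_min = 3.242 × √(2/273) = 3.242 × 0.0856 = 0.277.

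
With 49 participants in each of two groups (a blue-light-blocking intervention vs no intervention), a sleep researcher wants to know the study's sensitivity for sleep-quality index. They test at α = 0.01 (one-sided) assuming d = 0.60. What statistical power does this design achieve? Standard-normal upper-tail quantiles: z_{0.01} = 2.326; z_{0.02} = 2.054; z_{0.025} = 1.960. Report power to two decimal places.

For two equal groups, power = Φ(d·√(n/2) − z_{α}).
d·√(n/2) = 0.60 × √(49/2) = 0.60 × 4.950 = 2.970.
z_β = 2.970 − 2.326 = 0.644.
Power = Φ(0.644) = 0.740.

power ≈ 0.74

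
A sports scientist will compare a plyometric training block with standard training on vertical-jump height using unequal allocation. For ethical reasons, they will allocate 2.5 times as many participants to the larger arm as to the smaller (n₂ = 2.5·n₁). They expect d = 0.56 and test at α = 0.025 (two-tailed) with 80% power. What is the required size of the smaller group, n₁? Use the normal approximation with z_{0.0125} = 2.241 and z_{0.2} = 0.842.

With allocation ratio k = n₂/n₁ = 2.5, Var(x̄₁−x̄₂) = σ²(1/n₁ + 1/(k·n₁)) = σ²·(k+1)/(k·n₁).
So n₁ = (1 + 1/k)·((z_{α/2} + z_β)/d)² = 1.400 × (3.083/0.56)².
n₁ = 1.400 × 30.31 = 42.4.
Round up: n₁ = 43, giving n₂ = ⌈2.5 × 43⌉ = ⌈107.5⌉ = 108.

n₁ = 43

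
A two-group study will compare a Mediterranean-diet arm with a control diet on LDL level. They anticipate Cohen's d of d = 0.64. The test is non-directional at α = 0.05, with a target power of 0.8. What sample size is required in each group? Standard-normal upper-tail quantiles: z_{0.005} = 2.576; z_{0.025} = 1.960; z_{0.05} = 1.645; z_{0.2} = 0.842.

For two independent groups with equal n: n = 2·((z_{α/2} + z_β) / d)².
z_{α/2} + z_β = 1.960 + 0.842 = 2.802.
n = 2 × (2.802 / 0.64)² = 2 × 4.378² = 2 × 19.17 = 38.3.
Round up to the next whole participant.

n = 39 per group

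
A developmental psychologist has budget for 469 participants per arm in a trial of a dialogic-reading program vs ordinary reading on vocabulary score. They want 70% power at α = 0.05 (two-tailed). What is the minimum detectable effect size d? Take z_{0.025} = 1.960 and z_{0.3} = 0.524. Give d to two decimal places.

For two independent groups of n = 469 each: d_min = (z_{α/2} + z_β)·√(2/n).
z-sum = 1.960 + 0.524 = 2.484.
d_min = 2.484 × √(2/469) = 2.484 × 0.0653 = 0.162.

d_min ≈ 0.16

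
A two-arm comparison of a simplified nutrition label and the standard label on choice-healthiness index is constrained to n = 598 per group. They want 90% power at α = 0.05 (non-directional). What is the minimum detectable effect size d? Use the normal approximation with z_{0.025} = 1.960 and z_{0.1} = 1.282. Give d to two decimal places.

d_min ≈ 0.19

For two independent groups of n = 598 each: d_min = (z_{α/2} + z_β)·√(2/n).
z-sum = 1.960 + 1.282 = 3.242.
d_min = 3.242 × √(2/598) = 3.242 × 0.0578 = 0.187.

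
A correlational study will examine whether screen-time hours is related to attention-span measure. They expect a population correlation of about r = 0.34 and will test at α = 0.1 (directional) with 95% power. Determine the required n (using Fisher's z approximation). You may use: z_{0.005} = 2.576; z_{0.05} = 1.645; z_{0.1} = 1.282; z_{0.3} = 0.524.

Fisher's z: C = ½·ln((1+r)/(1−r)) = ½·ln(2.0303) = 0.3541.
n = ((z_{α} + z_β)/C)² + 3.
(1.282 + 1.645) / 0.3541 = 2.927 / 0.3541 = 8.266.
n = 8.266² + 3 = 68.33 + 3 = 71.3.
Round up.

n = 72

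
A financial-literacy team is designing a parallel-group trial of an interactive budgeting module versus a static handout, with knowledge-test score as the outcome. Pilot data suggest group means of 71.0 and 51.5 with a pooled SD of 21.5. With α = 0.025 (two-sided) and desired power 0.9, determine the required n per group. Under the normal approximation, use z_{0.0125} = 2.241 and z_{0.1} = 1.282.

n = 31 per group

Cohen's d = |M₁ − M₂| / SD_pooled = |71.0 − 51.5| / 21.5 = 19.5 / 21.5 = 0.907.
For two independent groups with equal n: n = 2·((z_{α/2} + z_β) / d)².
z_{α/2} + z_β = 2.241 + 1.282 = 3.523.
n = 2 × (3.523 / 0.907)² = 2 × 3.884² = 2 × 15.09 = 30.2.
Round up to the next whole participant.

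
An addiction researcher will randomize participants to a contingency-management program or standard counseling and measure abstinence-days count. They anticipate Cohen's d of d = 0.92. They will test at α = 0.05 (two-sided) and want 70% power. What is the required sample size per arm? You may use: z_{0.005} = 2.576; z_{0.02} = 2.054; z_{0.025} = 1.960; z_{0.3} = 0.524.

n = 15 per group

For two independent groups with equal n: n = 2·((z_{α/2} + z_β) / d)².
z_{α/2} + z_β = 1.960 + 0.524 = 2.484.
n = 2 × (2.484 / 0.92)² = 2 × 2.700² = 2 × 7.29 = 14.6.
Round up to the next whole participant.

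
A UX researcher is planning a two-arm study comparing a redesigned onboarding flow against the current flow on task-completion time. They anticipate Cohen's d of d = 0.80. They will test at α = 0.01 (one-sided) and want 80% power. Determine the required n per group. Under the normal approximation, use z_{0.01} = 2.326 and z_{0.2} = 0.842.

For two independent groups with equal n: n = 2·((z_{α} + z_β) / d)².
z_{α} + z_β = 2.326 + 0.842 = 3.168.
n = 2 × (3.168 / 0.80)² = 2 × 3.960² = 2 × 15.68 = 31.4.
Round up to the next whole participant.

n = 32 per group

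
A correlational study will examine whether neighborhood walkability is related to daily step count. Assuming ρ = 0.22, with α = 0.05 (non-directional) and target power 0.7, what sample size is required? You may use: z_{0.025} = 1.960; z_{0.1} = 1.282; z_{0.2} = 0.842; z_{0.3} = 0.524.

Fisher's z: C = ½·ln((1+r)/(1−r)) = ½·ln(1.5641) = 0.2237.
n = ((z_{α/2} + z_β)/C)² + 3.
(1.960 + 0.524) / 0.2237 = 2.484 / 0.2237 = 11.104.
n = 11.104² + 3 = 123.30 + 3 = 126.3.
Round up.

n = 127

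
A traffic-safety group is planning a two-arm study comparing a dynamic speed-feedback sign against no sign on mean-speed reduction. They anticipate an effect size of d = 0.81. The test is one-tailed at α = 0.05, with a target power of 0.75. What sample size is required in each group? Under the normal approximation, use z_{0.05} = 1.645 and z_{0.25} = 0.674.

n = 17 per group

For two independent groups with equal n: n = 2·((z_{α} + z_β) / d)².
z_{α} + z_β = 1.645 + 0.674 = 2.319.
n = 2 × (2.319 / 0.81)² = 2 × 2.863² = 2 × 8.20 = 16.4.
Round up to the next whole participant.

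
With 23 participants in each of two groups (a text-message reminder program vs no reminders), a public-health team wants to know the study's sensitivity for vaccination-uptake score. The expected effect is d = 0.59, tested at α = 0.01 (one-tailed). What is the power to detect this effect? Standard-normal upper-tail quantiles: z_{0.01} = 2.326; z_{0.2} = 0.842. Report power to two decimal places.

power ≈ 0.37

For two equal groups, power = Φ(d·√(n/2) − z_{α}).
d·√(n/2) = 0.59 × √(23/2) = 0.59 × 3.391 = 2.001.
z_β = 2.001 − 2.326 = -0.325.
Power = Φ(-0.325) = 0.373.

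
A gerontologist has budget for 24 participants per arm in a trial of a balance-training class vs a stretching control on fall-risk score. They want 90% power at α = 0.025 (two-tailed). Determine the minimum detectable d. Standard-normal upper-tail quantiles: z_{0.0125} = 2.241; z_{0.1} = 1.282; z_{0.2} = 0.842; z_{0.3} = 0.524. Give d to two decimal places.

d_min ≈ 1.02

For two independent groups of n = 24 each: d_min = (z_{α/2} + z_β)·√(2/n).
z-sum = 2.241 + 1.282 = 3.523.
d_min = 3.523 × √(2/24) = 3.523 × 0.2887 = 1.017.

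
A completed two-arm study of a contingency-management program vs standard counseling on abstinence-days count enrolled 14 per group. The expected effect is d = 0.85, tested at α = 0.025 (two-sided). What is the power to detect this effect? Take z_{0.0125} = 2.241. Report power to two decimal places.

For two equal groups, power = Φ(d·√(n/2) − z_{α/2}).
d·√(n/2) = 0.85 × √(14/2) = 0.85 × 2.646 = 2.249.
z_β = 2.249 − 2.241 = 0.008.
Power = Φ(0.008) = 0.503.

power ≈ 0.50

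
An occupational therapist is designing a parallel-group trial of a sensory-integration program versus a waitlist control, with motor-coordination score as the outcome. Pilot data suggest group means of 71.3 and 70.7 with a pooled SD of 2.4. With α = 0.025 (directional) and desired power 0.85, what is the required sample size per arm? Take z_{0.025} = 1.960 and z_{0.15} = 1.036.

Cohen's d = |M₁ − M₂| / SD_pooled = |71.3 − 70.7| / 2.4 = 0.6 / 2.4 = 0.250.
For two independent groups with equal n: n = 2·((z_{α} + z_β) / d)².
z_{α} + z_β = 1.960 + 1.036 = 2.996.
n = 2 × (2.996 / 0.250)² = 2 × 11.984² = 2 × 143.62 = 287.2.
Round up to the next whole participant.

n = 288 per group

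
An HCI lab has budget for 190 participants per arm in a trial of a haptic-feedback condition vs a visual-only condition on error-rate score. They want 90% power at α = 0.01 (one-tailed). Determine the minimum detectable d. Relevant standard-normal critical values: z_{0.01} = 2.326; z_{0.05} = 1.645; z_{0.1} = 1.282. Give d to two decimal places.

d_min ≈ 0.37

For two independent groups of n = 190 each: d_min = (z_{α} + z_β)·√(2/n).
z-sum = 2.326 + 1.282 = 3.608.
d_min = 3.608 × √(2/190) = 3.608 × 0.1026 = 0.370.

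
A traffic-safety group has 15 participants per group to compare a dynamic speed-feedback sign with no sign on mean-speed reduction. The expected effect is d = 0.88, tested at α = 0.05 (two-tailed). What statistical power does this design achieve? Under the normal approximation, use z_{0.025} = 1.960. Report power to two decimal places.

For two equal groups, power = Φ(d·√(n/2) − z_{α/2}).
d·√(n/2) = 0.88 × √(15/2) = 0.88 × 2.739 = 2.410.
z_β = 2.410 − 1.960 = 0.450.
Power = Φ(0.450) = 0.674.

power ≈ 0.67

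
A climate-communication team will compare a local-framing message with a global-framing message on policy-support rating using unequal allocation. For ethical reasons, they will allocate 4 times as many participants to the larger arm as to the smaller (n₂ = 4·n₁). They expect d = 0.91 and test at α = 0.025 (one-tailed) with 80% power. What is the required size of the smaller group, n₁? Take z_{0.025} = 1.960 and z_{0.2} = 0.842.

With allocation ratio k = n₂/n₁ = 4, Var(x̄₁−x̄₂) = σ²(1/n₁ + 1/(k·n₁)) = σ²·(k+1)/(k·n₁).
So n₁ = (1 + 1/k)·((z_{α} + z_β)/d)² = 1.250 × (2.802/0.91)².
n₁ = 1.250 × 9.48 = 11.9.
Round up: n₁ = 12, giving n₂ = 4 × 12 = 48.

n₁ = 12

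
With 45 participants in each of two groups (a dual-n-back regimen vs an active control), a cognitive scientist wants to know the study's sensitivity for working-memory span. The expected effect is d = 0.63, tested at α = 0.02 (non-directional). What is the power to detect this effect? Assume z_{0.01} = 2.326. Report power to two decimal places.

power ≈ 0.75

For two equal groups, power = Φ(d·√(n/2) − z_{α/2}).
d·√(n/2) = 0.63 × √(45/2) = 0.63 × 4.743 = 2.988.
z_β = 2.988 − 2.326 = 0.662.
Power = Φ(0.662) = 0.746.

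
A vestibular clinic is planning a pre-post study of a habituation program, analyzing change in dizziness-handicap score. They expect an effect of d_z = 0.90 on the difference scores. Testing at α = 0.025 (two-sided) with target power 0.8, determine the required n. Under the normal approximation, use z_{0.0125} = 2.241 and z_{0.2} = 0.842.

For a paired (one-sample on differences) test: n = ((z_{α/2} + z_β) / d)².
z_{α/2} + z_β = 2.241 + 0.842 = 3.083.
n = (3.083 / 0.90)² = 3.426² = 11.73.
Round up.

n = 12 pairs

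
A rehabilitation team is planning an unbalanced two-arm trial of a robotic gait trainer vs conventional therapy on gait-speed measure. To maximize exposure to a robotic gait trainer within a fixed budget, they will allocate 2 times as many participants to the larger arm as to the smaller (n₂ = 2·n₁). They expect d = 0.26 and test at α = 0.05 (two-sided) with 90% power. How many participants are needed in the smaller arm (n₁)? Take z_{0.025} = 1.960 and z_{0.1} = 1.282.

With allocation ratio k = n₂/n₁ = 2, Var(x̄₁−x̄₂) = σ²(1/n₁ + 1/(k·n₁)) = σ²·(k+1)/(k·n₁).
So n₁ = (1 + 1/k)·((z_{α/2} + z_β)/d)² = 1.500 × (3.242/0.26)².
n₁ = 1.500 × 155.48 = 233.2.
Round up: n₁ = 234, giving n₂ = 2 × 234 = 468.

n₁ = 234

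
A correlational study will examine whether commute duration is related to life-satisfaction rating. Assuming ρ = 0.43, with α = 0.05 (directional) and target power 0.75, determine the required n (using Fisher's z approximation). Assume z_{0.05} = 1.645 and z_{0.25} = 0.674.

n = 29

Fisher's z: C = ½·ln((1+r)/(1−r)) = ½·ln(2.5088) = 0.4599.
n = ((z_{α} + z_β)/C)² + 3.
(1.645 + 0.674) / 0.4599 = 2.319 / 0.4599 = 5.042.
n = 5.042² + 3 = 25.43 + 3 = 28.4.
Round up.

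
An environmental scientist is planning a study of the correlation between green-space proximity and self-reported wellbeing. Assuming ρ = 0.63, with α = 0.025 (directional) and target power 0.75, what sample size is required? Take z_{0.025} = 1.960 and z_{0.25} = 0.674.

n = 16

Fisher's z: C = ½·ln((1+r)/(1−r)) = ½·ln(4.4054) = 0.7414.
n = ((z_{α} + z_β)/C)² + 3.
(1.960 + 0.674) / 0.7414 = 2.634 / 0.7414 = 3.553.
n = 3.553² + 3 = 12.62 + 3 = 15.6.
Round up.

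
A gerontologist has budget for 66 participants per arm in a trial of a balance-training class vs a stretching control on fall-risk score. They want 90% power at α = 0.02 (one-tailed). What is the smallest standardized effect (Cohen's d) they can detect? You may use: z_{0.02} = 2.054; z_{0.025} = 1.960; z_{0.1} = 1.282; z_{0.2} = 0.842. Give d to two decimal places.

d_min ≈ 0.58

For two independent groups of n = 66 each: d_min = (z_{α} + z_β)·√(2/n).
z-sum = 2.054 + 1.282 = 3.336.
d_min = 3.336 × √(2/66) = 3.336 × 0.1741 = 0.581.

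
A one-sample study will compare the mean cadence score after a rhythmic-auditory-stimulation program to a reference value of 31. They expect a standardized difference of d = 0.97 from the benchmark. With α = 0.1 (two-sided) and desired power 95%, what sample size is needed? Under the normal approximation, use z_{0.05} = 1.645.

For a one-sample test: n = ((z_{α/2} + z_β) / d)².
z_{α/2} + z_β = 1.645 + 1.645 = 3.290.
n = (3.290 / 0.97)² = 3.392² = 11.50.
Round up.

n = 12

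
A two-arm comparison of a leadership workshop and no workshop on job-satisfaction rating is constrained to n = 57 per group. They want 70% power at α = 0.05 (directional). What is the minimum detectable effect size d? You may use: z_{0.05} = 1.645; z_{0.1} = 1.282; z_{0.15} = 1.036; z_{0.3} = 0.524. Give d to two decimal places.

d_min ≈ 0.41

For two independent groups of n = 57 each: d_min = (z_{α} + z_β)·√(2/n).
z-sum = 1.645 + 0.524 = 2.169.
d_min = 2.169 × √(2/57) = 2.169 × 0.1873 = 0.406.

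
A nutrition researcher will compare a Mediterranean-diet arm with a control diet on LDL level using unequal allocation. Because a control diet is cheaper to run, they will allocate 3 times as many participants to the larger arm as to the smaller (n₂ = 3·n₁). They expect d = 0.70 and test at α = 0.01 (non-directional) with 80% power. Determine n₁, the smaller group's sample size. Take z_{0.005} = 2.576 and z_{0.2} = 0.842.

n₁ = 32

With allocation ratio k = n₂/n₁ = 3, Var(x̄₁−x̄₂) = σ²(1/n₁ + 1/(k·n₁)) = σ²·(k+1)/(k·n₁).
So n₁ = (1 + 1/k)·((z_{α/2} + z_β)/d)² = 1.333 × (3.418/0.70)².
n₁ = 1.333 × 23.84 = 31.8.
Round up: n₁ = 32, giving n₂ = 3 × 32 = 96.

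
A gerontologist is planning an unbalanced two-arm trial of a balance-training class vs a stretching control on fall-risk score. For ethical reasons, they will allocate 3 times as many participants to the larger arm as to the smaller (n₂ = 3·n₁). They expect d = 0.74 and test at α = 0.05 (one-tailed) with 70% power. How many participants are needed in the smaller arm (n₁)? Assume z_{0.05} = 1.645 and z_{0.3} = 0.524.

With allocation ratio k = n₂/n₁ = 3, Var(x̄₁−x̄₂) = σ²(1/n₁ + 1/(k·n₁)) = σ²·(k+1)/(k·n₁).
So n₁ = (1 + 1/k)·((z_{α} + z_β)/d)² = 1.333 × (2.169/0.74)².
n₁ = 1.333 × 8.59 = 11.5.
Round up: n₁ = 12, giving n₂ = 3 × 12 = 36.

n₁ = 12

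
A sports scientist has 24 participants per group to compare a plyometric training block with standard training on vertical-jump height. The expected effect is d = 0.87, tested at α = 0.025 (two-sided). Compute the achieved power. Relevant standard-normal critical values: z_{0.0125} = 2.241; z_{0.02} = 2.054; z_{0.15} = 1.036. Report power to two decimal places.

For two equal groups, power = Φ(d·√(n/2) − z_{α/2}).
d·√(n/2) = 0.87 × √(24/2) = 0.87 × 3.464 = 3.014.
z_β = 3.014 − 2.241 = 0.773.
Power = Φ(0.773) = 0.780.

power ≈ 0.78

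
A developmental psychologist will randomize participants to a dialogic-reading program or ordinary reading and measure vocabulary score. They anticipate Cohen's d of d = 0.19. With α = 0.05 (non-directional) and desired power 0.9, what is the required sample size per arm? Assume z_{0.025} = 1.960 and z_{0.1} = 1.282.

n = 583 per group

For two independent groups with equal n: n = 2·((z_{α/2} + z_β) / d)².
z_{α/2} + z_β = 1.960 + 1.282 = 3.242.
n = 2 × (3.242 / 0.19)² = 2 × 17.063² = 2 × 291.15 = 582.3.
Round up to the next whole participant.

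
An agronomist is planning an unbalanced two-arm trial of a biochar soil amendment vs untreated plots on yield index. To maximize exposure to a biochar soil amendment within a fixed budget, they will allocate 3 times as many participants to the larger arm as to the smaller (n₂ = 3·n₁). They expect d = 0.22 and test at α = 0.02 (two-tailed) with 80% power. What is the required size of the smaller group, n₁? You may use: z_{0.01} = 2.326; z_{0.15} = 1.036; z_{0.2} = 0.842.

With allocation ratio k = n₂/n₁ = 3, Var(x̄₁−x̄₂) = σ²(1/n₁ + 1/(k·n₁)) = σ²·(k+1)/(k·n₁).
So n₁ = (1 + 1/k)·((z_{α/2} + z_β)/d)² = 1.333 × (3.168/0.22)².
n₁ = 1.333 × 207.36 = 276.5.
Round up: n₁ = 277, giving n₂ = 3 × 277 = 831.

n₁ = 277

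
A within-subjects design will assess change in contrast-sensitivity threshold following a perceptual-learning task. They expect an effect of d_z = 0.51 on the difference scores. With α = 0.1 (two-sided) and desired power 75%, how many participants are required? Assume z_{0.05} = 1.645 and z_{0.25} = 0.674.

n = 21 pairs

For a paired (one-sample on differences) test: n = ((z_{α/2} + z_β) / d)².
z_{α/2} + z_β = 1.645 + 0.674 = 2.319.
n = (2.319 / 0.51)² = 4.547² = 20.68.
Round up.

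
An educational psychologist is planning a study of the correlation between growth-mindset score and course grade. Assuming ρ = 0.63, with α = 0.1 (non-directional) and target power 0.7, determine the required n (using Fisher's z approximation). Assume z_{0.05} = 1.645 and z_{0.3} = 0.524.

n = 12

Fisher's z: C = ½·ln((1+r)/(1−r)) = ½·ln(4.4054) = 0.7414.
n = ((z_{α/2} + z_β)/C)² + 3.
(1.645 + 0.524) / 0.7414 = 2.169 / 0.7414 = 2.926.
n = 2.926² + 3 = 8.56 + 3 = 11.6.
Round up.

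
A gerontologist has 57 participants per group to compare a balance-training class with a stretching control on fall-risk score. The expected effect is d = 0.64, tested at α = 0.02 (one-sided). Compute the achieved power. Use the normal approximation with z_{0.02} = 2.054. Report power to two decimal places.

For two equal groups, power = Φ(d·√(n/2) − z_{α}).
d·√(n/2) = 0.64 × √(57/2) = 0.64 × 5.339 = 3.417.
z_β = 3.417 − 2.054 = 1.363.
Power = Φ(1.363) = 0.914.

power ≈ 0.91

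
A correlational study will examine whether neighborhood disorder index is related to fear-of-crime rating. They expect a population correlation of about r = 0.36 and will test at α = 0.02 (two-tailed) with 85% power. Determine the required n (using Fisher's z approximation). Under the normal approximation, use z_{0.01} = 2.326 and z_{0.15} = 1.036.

Fisher's z: C = ½·ln((1+r)/(1−r)) = ½·ln(2.1250) = 0.3769.
n = ((z_{α/2} + z_β)/C)² + 3.
(2.326 + 1.036) / 0.3769 = 3.362 / 0.3769 = 8.920.
n = 8.920² + 3 = 79.57 + 3 = 82.6.
Round up.

n = 83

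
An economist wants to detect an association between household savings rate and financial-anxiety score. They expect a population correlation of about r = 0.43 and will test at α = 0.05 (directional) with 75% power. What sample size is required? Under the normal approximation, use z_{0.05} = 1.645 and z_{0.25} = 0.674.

Fisher's z: C = ½·ln((1+r)/(1−r)) = ½·ln(2.5088) = 0.4599.
n = ((z_{α} + z_β)/C)² + 3.
(1.645 + 0.674) / 0.4599 = 2.319 / 0.4599 = 5.042.
n = 5.042² + 3 = 25.43 + 3 = 28.4.
Round up.

n = 29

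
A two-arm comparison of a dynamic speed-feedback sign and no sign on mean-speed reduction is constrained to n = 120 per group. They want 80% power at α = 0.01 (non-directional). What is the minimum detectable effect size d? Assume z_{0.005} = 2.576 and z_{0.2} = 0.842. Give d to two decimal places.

For two independent groups of n = 120 each: d_min = (z_{α/2} + z_β)·√(2/n).
z-sum = 2.576 + 0.842 = 3.418.
d_min = 3.418 × √(2/120) = 3.418 × 0.1291 = 0.441.

d_min ≈ 0.44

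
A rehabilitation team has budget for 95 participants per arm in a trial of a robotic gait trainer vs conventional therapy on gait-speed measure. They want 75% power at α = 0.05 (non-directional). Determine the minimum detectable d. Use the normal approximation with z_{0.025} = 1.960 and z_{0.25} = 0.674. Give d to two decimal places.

For two independent groups of n = 95 each: d_min = (z_{α/2} + z_β)·√(2/n).
z-sum = 1.960 + 0.674 = 2.634.
d_min = 2.634 × √(2/95) = 2.634 × 0.1451 = 0.382.

d_min ≈ 0.38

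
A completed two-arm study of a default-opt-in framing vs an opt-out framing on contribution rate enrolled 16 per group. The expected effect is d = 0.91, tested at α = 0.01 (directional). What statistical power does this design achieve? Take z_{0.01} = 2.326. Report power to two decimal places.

For two equal groups, power = Φ(d·√(n/2) − z_{α}).
d·√(n/2) = 0.91 × √(16/2) = 0.91 × 2.828 = 2.574.
z_β = 2.574 − 2.326 = 0.248.
Power = Φ(0.248) = 0.598.

power ≈ 0.60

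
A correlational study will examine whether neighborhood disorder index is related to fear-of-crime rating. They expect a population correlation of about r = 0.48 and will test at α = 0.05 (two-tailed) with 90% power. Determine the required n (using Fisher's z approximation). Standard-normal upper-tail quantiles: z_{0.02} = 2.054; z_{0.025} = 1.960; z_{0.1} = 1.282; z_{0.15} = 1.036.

n = 42

Fisher's z: C = ½·ln((1+r)/(1−r)) = ½·ln(2.8462) = 0.5230.
n = ((z_{α/2} + z_β)/C)² + 3.
(1.960 + 1.282) / 0.5230 = 3.242 / 0.5230 = 6.199.
n = 6.199² + 3 = 38.43 + 3 = 41.4.
Round up.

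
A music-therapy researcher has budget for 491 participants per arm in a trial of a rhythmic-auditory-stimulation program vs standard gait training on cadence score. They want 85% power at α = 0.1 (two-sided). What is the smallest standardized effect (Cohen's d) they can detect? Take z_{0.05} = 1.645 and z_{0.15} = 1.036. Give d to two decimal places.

For two independent groups of n = 491 each: d_min = (z_{α/2} + z_β)·√(2/n).
z-sum = 1.645 + 1.036 = 2.681.
d_min = 2.681 × √(2/491) = 2.681 × 0.0638 = 0.171.

d_min ≈ 0.17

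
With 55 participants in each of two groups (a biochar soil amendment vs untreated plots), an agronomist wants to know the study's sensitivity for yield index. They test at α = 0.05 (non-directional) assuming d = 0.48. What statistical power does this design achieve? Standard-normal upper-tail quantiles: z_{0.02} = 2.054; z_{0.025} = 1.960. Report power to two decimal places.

power ≈ 0.71

For two equal groups, power = Φ(d·√(n/2) − z_{α/2}).
d·√(n/2) = 0.48 × √(55/2) = 0.48 × 5.244 = 2.517.
z_β = 2.517 − 1.960 = 0.557.
Power = Φ(0.557) = 0.711.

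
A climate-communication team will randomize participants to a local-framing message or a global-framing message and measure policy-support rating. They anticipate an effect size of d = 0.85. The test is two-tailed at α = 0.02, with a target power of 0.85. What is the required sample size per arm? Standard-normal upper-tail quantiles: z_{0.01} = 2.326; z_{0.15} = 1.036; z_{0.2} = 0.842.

For two independent groups with equal n: n = 2·((z_{α/2} + z_β) / d)².
z_{α/2} + z_β = 2.326 + 1.036 = 3.362.
n = 2 × (3.362 / 0.85)² = 2 × 3.955² = 2 × 15.64 = 31.3.
Round up to the next whole participant.

n = 32 per group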